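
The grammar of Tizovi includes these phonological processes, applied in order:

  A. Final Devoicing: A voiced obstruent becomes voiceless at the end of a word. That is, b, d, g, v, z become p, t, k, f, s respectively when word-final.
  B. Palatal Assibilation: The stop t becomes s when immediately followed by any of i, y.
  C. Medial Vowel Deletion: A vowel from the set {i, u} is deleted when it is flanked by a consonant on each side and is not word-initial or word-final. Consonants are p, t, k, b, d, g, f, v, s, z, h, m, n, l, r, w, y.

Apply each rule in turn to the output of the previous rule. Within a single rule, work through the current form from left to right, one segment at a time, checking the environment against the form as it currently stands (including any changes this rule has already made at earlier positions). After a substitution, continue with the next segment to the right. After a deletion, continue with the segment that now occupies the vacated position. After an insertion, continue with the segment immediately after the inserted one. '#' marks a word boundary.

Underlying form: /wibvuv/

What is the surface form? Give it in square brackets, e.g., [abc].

A Final Devoicing: [wibvuv] → [wibvuf]
B Palatal Assibilation: no change — [wibvuf]
C Medial Vowel Deletion: [wibvuf] → [wbvf]

[wbvf]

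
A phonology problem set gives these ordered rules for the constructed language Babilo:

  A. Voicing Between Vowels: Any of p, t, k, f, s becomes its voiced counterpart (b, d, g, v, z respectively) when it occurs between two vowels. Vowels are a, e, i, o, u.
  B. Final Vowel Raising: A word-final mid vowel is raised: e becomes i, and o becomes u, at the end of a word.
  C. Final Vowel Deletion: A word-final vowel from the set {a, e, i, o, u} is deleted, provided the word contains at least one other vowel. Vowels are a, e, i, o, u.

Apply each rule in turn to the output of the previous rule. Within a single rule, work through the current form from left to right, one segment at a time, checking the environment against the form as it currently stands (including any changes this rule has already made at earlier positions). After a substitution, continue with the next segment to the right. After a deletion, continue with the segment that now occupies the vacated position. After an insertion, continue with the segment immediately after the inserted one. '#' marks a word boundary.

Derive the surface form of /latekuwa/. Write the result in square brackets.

A Voicing Between Vowels: [latekuwa] → [ladeguwa]
B Final Vowel Raising: no change — [ladeguwa]
C Final Vowel Deletion: [ladeguwa] → [ladeguw]

[ladeguw]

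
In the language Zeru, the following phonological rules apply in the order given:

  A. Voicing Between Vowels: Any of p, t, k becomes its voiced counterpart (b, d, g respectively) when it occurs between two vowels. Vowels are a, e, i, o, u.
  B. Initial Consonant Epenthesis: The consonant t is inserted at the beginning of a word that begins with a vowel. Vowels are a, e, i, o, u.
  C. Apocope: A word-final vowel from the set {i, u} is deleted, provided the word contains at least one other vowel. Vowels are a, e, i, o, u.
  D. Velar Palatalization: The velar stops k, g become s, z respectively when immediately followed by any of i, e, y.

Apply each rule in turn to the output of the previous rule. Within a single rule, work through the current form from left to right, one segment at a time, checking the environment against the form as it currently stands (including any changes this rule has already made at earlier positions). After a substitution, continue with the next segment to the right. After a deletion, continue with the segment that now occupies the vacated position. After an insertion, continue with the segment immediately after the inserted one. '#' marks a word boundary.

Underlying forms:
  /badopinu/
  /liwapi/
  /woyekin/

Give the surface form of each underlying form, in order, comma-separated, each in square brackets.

/badopinu/:
  A Voicing Between Vowels: [badopinu] → [badobinu]
  B Initial Consonant Epenthesis: no change — [badobinu]
  C Apocope: [badobinu] → [badobin]
  D Velar Palatalization: no change — [badobin]
/liwapi/:
  A Voicing Between Vowels: [liwapi] → [liwabi]
  B Initial Consonant Epenthesis: no change — [liwabi]
  C Apocope: [liwabi] → [liwab]
  D Velar Palatalization: no change — [liwab]
/woyekin/:
  A Voicing Between Vowels: [woyekin] → [woyegin]
  B Initial Consonant Epenthesis: no change — [woyegin]
  C Apocope: no change — [woyegin]
  D Velar Palatalization: [woyegin] → [woyezin]

[badobin], [liwab], [woyezin]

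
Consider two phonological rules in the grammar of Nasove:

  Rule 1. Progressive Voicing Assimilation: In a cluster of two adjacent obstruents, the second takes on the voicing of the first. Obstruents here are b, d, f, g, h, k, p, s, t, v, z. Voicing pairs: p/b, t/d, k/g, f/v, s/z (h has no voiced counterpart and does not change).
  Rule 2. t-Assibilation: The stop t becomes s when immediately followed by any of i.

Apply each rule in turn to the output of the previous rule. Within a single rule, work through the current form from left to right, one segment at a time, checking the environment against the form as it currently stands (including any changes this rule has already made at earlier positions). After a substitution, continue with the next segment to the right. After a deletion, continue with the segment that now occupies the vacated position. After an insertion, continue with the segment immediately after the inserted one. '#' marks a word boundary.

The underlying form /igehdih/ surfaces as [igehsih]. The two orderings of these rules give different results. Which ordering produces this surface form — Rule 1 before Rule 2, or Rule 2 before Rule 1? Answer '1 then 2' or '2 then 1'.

Order 1 then 2:
  1 Progressive Voicing Assimilation: [igehdih] → [igehtih]
  2 t-Assibilation: [igehtih] → [igehsih]
  result: [igehsih]
Order 2 then 1:
  2 t-Assibilation: no change — [igehdih]
  1 Progressive Voicing Assimilation: [igehdih] → [igehtih]
  result: [igehtih]

1 then 2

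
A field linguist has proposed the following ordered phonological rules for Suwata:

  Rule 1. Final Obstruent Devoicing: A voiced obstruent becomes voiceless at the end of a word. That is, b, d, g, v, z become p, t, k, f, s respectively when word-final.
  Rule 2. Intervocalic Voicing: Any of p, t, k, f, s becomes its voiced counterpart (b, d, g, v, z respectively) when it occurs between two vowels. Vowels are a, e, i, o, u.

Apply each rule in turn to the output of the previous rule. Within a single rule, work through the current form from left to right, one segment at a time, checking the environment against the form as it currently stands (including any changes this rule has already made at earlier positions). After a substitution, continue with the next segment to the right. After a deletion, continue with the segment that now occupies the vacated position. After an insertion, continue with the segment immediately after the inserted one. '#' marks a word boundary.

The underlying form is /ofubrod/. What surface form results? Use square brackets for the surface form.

[ovubrot]

Rule 1 Final Obstruent Devoicing: [ofubrod] → [ofubrot]
Rule 2 Intervocalic Voicing: [ofubrot] → [ovubrot]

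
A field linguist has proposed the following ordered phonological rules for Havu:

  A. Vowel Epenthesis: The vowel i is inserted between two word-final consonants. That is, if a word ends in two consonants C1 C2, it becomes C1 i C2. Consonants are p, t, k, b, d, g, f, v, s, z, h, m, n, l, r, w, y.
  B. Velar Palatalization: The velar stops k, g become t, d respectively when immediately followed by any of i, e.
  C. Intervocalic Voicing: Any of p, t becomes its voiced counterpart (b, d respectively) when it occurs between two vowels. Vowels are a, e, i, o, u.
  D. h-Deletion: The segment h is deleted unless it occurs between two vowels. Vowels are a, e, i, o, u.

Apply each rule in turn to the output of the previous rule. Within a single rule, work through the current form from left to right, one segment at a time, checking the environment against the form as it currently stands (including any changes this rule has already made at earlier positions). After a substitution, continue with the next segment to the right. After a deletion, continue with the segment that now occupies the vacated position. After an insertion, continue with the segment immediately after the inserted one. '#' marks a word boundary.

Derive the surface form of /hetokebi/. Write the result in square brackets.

[edodebi]

A Vowel Epenthesis: no change — [hetokebi]
B Velar Palatalization: [hetokebi] → [hetotebi]
C Intervocalic Voicing: [hetotebi] → [hedodebi]
D h-Deletion: [hedodebi] → [edodebi]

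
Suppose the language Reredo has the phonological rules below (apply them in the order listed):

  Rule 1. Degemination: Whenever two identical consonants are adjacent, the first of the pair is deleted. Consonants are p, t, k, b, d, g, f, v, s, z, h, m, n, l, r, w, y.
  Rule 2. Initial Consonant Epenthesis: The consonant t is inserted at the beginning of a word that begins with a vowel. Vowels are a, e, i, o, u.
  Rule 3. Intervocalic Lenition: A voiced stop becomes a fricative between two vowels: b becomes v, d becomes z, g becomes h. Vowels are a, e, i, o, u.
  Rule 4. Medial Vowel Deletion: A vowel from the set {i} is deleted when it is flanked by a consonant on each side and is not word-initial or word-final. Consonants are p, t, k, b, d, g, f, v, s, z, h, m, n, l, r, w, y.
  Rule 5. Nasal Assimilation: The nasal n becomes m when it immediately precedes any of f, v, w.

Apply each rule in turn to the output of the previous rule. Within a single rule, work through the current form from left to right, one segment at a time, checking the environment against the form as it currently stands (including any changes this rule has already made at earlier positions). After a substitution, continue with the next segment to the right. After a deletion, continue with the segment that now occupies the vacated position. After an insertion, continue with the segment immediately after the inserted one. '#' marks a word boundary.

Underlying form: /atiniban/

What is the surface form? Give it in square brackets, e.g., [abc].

[tatmvan]

Rule 1 Degemination: no change — [atiniban]
Rule 2 Initial Consonant Epenthesis: [atiniban] → [tatiniban]
Rule 3 Intervocalic Lenition: [tatiniban] → [tatinivan]
Rule 4 Medial Vowel Deletion: [tatinivan] → [tatnvan]
Rule 5 Nasal Assimilation: [tatnvan] → [tatmvan]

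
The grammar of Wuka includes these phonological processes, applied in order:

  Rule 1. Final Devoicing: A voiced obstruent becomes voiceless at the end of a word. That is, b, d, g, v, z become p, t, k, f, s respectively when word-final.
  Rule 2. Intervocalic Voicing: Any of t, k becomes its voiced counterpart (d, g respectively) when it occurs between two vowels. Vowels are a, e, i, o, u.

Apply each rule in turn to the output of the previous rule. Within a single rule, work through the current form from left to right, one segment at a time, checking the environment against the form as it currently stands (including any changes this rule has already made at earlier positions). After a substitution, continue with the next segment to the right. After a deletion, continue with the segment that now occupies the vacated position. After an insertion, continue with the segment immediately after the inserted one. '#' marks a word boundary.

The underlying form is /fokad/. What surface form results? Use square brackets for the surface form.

[fogat]

Rule 1 Final Devoicing: [fokad] → [fokat]
Rule 2 Intervocalic Voicing: [fokat] → [fogat]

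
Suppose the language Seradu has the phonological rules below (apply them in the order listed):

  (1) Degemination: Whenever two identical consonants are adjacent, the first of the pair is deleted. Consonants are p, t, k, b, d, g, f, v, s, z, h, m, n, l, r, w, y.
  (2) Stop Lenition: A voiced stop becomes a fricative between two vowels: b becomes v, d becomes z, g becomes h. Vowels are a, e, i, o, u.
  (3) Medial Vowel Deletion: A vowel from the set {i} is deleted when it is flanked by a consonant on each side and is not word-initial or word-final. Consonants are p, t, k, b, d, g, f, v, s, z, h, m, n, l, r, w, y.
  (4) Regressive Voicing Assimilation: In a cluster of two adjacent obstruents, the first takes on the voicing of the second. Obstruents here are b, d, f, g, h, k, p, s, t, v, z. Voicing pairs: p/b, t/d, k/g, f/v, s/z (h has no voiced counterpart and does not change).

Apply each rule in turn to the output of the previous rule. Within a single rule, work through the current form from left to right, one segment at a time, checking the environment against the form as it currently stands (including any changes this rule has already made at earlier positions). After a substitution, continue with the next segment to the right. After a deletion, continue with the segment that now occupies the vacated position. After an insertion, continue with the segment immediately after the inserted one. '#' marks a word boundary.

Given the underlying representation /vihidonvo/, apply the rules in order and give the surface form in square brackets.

[fhzonvo]

(1) Degemination: no change — [vihidonvo]
(2) Stop Lenition: [vihidonvo] → [vihizonvo]
(3) Medial Vowel Deletion: [vihizonvo] → [vhzonvo]
(4) Regressive Voicing Assimilation: [vhzonvo] → [fhzonvo]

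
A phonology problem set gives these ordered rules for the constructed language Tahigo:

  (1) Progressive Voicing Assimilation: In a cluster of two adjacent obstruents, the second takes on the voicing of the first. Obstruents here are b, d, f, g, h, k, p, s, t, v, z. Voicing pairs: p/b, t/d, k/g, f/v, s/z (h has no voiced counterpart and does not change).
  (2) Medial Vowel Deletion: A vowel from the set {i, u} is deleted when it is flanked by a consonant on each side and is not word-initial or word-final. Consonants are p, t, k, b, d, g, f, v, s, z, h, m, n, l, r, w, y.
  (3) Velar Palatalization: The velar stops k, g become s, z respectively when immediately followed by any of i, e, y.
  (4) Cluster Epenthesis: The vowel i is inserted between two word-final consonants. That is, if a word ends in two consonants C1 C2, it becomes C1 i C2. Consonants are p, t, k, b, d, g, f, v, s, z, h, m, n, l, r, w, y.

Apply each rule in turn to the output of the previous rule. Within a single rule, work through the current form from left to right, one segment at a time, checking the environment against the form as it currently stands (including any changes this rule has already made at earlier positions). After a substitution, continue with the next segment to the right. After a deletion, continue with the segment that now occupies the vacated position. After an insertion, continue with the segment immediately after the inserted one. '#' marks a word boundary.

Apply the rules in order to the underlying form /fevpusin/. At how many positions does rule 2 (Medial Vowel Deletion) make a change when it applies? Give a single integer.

(1) Progressive Voicing Assimilation: [fevpusin] → [fevbusin]
(2) Medial Vowel Deletion: [fevbusin] → [fevbsn]
(3) Velar Palatalization: no change — [fevbsn]
(4) Cluster Epenthesis: [fevbsn] → [fevbsin]
Rule 2 changed 2 position(s).

2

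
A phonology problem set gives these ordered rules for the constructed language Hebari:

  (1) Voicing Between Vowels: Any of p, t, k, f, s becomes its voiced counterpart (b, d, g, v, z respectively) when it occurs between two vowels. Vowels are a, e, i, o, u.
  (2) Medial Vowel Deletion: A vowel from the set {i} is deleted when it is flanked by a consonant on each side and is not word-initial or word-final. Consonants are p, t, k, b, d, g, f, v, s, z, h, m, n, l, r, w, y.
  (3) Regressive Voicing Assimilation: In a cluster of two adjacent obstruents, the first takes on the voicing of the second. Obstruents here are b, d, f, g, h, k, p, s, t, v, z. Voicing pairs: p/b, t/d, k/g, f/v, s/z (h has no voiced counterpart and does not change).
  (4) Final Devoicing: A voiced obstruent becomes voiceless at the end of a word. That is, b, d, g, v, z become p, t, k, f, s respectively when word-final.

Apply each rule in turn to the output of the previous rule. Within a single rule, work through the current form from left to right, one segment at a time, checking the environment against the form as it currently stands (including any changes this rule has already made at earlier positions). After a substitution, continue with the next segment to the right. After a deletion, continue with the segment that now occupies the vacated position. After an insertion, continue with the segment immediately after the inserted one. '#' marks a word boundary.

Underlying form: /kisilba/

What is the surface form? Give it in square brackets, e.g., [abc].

(1) Voicing Between Vowels: [kisilba] → [kizilba]
(2) Medial Vowel Deletion: [kizilba] → [kzlba]
(3) Regressive Voicing Assimilation: [kzlba] → [gzlba]
(4) Final Devoicing: no change — [gzlba]

[gzlba]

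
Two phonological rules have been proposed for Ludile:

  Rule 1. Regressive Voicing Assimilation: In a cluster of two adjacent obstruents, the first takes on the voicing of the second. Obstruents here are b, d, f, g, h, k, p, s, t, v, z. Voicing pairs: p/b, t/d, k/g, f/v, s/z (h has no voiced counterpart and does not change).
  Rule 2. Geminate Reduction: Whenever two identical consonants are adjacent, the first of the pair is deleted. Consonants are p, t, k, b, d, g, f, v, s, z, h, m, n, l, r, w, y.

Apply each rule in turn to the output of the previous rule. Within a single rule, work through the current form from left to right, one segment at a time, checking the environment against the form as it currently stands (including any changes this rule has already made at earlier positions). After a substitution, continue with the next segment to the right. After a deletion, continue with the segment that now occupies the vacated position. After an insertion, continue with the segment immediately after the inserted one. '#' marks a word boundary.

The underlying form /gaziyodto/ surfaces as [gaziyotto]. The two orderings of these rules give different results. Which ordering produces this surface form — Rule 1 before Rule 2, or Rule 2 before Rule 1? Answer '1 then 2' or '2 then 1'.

2 then 1

Order 1 then 2:
  1 Regressive Voicing Assimilation: [gaziyodto] → [gaziyotto]
  2 Geminate Reduction: [gaziyotto] → [gaziyoto]
  result: [gaziyoto]
Order 2 then 1:
  2 Geminate Reduction: no change — [gaziyodto]
  1 Regressive Voicing Assimilation: [gaziyodto] → [gaziyotto]
  result: [gaziyotto]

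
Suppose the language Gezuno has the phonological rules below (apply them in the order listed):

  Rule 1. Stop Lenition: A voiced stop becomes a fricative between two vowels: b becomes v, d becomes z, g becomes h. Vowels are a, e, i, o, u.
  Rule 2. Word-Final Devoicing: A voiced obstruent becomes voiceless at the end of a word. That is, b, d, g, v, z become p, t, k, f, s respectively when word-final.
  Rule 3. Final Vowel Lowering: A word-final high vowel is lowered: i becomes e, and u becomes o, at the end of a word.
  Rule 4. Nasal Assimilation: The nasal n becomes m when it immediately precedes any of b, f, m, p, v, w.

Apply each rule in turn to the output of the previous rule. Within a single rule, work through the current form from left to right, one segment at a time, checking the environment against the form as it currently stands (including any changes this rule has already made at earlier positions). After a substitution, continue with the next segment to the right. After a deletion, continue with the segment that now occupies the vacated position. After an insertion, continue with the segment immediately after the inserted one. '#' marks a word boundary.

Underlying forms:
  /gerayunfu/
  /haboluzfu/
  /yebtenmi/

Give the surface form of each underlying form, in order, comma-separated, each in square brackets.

[gerayumfo], [havoluzfo], [yebtemme]

/gerayunfu/:
  Rule 1 Stop Lenition: no change — [gerayunfu]
  Rule 2 Word-Final Devoicing: no change — [gerayunfu]
  Rule 3 Final Vowel Lowering: [gerayunfu] → [gerayunfo]
  Rule 4 Nasal Assimilation: [gerayunfo] → [gerayumfo]
/haboluzfu/:
  Rule 1 Stop Lenition: [haboluzfu] → [havoluzfu]
  Rule 2 Word-Final Devoicing: no change — [havoluzfu]
  Rule 3 Final Vowel Lowering: [havoluzfu] → [havoluzfo]
  Rule 4 Nasal Assimilation: no change — [havoluzfo]
/yebtenmi/:
  Rule 1 Stop Lenition: no change — [yebtenmi]
  Rule 2 Word-Final Devoicing: no change — [yebtenmi]
  Rule 3 Final Vowel Lowering: [yebtenmi] → [yebtenme]
  Rule 4 Nasal Assimilation: [yebtenme] → [yebtemme]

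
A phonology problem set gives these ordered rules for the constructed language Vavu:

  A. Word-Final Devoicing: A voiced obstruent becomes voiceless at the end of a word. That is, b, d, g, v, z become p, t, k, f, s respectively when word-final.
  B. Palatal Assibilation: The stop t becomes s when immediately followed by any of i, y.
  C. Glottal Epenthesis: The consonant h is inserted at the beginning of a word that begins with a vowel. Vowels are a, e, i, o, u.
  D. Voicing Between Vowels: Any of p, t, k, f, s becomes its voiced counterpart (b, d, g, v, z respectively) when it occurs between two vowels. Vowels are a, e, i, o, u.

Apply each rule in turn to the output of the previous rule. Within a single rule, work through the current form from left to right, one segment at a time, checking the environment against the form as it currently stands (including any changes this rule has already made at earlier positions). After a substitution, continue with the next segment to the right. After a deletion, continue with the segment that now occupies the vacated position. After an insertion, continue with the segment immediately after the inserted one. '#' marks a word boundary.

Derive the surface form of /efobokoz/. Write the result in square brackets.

A Word-Final Devoicing: [efobokoz] → [efobokos]
B Palatal Assibilation: no change — [efobokos]
C Glottal Epenthesis: [efobokos] → [hefobokos]
D Voicing Between Vowels: [hefobokos] → [hevobogos]

[hevobogos]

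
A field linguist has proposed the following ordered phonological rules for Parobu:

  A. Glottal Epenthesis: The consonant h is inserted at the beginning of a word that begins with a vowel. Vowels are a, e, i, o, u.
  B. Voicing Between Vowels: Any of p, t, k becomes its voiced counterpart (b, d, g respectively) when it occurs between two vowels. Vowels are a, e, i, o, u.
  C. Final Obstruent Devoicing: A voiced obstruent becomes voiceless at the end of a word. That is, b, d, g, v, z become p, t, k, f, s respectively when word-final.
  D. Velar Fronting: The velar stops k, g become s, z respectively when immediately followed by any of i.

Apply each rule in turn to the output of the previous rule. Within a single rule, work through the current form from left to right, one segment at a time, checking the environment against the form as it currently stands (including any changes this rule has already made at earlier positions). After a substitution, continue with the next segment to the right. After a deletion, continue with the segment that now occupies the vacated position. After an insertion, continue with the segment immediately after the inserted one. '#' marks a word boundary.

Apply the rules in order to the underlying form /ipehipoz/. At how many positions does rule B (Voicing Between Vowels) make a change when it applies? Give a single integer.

2

A Glottal Epenthesis: [ipehipoz] → [hipehipoz]
B Voicing Between Vowels: [hipehipoz] → [hibehiboz]
C Final Obstruent Devoicing: [hibehiboz] → [hibehibos]
D Velar Fronting: no change — [hibehibos]
Rule B changed 2 position(s).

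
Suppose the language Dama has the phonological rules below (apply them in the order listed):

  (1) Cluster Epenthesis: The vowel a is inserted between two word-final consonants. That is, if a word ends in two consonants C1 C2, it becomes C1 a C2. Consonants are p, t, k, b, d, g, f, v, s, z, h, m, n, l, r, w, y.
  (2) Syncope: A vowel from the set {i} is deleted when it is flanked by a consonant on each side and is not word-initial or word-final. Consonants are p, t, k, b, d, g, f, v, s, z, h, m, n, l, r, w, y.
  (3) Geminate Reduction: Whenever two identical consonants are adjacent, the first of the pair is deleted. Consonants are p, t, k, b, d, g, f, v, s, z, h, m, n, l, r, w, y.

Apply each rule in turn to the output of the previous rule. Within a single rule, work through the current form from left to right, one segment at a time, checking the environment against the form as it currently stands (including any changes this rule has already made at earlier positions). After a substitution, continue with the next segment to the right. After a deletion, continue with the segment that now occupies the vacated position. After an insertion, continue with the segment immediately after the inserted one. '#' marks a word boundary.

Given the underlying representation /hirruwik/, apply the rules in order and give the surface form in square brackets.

(1) Cluster Epenthesis: no change — [hirruwik]
(2) Syncope: [hirruwik] → [hrruwk]
(3) Geminate Reduction: [hrruwk] → [hruwk]

[hruwk]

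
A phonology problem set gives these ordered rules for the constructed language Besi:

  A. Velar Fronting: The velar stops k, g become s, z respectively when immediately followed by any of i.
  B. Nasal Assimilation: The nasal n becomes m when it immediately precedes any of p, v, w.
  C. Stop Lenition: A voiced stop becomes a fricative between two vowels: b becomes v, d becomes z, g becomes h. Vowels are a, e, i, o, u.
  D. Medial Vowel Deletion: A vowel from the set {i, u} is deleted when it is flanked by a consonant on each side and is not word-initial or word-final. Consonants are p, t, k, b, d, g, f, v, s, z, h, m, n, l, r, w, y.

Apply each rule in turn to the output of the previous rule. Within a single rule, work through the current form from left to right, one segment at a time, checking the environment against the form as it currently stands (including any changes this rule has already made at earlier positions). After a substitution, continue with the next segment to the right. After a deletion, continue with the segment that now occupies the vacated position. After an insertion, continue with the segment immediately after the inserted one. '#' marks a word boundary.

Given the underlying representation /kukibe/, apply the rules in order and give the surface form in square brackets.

A Velar Fronting: [kukibe] → [kusibe]
B Nasal Assimilation: no change — [kusibe]
C Stop Lenition: [kusibe] → [kusive]
D Medial Vowel Deletion: [kusive] → [ksve]

[ksve]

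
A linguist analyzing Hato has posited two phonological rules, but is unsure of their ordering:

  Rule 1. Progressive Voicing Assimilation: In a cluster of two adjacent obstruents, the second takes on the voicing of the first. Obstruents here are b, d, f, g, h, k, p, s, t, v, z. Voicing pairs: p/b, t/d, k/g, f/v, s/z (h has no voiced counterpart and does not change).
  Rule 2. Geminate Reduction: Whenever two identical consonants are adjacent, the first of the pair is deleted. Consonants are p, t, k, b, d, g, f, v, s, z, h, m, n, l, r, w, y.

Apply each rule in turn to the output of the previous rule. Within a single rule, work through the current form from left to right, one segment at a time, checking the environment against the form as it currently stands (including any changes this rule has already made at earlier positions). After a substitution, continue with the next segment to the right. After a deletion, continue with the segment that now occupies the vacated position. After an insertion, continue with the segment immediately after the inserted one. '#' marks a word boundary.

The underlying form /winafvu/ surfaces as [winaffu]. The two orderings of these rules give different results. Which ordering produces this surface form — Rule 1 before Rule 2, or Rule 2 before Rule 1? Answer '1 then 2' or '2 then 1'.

Order 1 then 2:
  1 Progressive Voicing Assimilation: [winafvu] → [winaffu]
  2 Geminate Reduction: [winaffu] → [winafu]
  result: [winafu]
Order 2 then 1:
  2 Geminate Reduction: no change — [winafvu]
  1 Progressive Voicing Assimilation: [winafvu] → [winaffu]
  result: [winaffu]

2 then 1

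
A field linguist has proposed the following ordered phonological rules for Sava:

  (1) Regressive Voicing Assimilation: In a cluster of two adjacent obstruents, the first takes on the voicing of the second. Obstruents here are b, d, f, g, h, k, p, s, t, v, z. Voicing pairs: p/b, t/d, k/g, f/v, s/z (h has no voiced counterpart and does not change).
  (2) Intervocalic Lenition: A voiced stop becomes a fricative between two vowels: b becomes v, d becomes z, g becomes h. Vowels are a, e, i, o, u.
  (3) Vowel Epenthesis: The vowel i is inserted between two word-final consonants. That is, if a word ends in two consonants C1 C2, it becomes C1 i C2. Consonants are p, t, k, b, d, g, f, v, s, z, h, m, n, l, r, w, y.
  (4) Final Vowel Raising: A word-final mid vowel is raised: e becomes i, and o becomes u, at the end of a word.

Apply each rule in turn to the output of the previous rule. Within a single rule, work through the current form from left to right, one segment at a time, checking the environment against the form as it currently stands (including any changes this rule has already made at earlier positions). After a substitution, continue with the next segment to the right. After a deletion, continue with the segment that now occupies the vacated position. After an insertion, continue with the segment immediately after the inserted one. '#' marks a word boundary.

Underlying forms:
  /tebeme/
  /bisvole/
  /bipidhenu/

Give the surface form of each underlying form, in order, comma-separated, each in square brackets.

[tevemi], [bizvoli], [bipithenu]

/tebeme/:
  (1) Regressive Voicing Assimilation: no change — [tebeme]
  (2) Intervocalic Lenition: [tebeme] → [teveme]
  (3) Vowel Epenthesis: no change — [teveme]
  (4) Final Vowel Raising: [teveme] → [tevemi]
/bisvole/:
  (1) Regressive Voicing Assimilation: [bisvole] → [bizvole]
  (2) Intervocalic Lenition: no change — [bizvole]
  (3) Vowel Epenthesis: no change — [bizvole]
  (4) Final Vowel Raising: [bizvole] → [bizvoli]
/bipidhenu/:
  (1) Regressive Voicing Assimilation: [bipidhenu] → [bipithenu]
  (2) Intervocalic Lenition: no change — [bipithenu]
  (3) Vowel Epenthesis: no change — [bipithenu]
  (4) Final Vowel Raising: no change — [bipithenu]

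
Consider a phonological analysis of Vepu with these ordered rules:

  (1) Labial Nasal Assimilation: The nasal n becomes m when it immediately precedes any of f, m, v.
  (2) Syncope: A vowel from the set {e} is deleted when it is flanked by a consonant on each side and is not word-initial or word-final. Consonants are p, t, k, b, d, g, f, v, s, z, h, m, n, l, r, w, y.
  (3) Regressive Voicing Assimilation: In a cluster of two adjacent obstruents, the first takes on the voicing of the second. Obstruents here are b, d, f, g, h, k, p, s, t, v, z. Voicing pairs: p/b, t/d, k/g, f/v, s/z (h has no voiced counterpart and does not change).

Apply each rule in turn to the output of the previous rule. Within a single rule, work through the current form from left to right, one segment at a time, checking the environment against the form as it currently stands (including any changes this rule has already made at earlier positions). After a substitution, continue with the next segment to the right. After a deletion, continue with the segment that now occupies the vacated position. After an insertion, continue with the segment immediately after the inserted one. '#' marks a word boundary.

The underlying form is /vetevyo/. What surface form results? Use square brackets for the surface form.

(1) Labial Nasal Assimilation: no change — [vetevyo]
(2) Syncope: [vetevyo] → [vtvyo]
(3) Regressive Voicing Assimilation: [vtvyo] → [fdvyo]

[fdvyo]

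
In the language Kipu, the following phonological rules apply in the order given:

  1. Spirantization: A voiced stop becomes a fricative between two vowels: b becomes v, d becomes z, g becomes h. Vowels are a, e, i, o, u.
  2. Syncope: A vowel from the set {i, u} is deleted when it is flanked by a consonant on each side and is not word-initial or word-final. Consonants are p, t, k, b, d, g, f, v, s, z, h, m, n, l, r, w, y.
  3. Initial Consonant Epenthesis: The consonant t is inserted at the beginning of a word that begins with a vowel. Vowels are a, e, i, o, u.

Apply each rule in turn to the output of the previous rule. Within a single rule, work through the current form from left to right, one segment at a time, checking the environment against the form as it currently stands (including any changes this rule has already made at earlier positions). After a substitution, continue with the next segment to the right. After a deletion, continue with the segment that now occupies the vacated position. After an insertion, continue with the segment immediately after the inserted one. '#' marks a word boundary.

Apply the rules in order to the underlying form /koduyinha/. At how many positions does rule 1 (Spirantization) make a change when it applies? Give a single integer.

1 Spirantization: [koduyinha] → [kozuyinha]
2 Syncope: [kozuyinha] → [kozynha]
3 Initial Consonant Epenthesis: no change — [kozynha]
Rule 1 changed 1 position(s).

1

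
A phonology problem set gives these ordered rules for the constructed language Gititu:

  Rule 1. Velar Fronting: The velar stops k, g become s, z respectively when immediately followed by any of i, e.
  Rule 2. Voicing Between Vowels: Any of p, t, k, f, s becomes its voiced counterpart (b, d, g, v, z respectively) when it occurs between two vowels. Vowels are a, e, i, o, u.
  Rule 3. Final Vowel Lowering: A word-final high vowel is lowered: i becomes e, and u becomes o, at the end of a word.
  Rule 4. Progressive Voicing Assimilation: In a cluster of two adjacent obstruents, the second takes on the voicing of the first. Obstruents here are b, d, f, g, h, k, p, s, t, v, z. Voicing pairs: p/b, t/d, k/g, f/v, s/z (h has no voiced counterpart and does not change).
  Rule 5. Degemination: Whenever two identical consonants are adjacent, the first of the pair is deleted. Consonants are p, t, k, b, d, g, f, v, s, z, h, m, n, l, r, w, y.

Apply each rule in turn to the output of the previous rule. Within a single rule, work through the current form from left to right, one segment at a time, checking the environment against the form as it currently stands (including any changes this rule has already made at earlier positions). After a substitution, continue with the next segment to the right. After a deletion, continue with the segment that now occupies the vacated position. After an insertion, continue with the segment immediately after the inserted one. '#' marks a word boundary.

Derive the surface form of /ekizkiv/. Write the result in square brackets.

Rule 1 Velar Fronting: [ekizkiv] → [esizsiv]
Rule 2 Voicing Between Vowels: [esizsiv] → [ezizsiv]
Rule 3 Final Vowel Lowering: no change — [ezizsiv]
Rule 4 Progressive Voicing Assimilation: [ezizsiv] → [ezizziv]
Rule 5 Degemination: [ezizziv] → [eziziv]

[eziziv]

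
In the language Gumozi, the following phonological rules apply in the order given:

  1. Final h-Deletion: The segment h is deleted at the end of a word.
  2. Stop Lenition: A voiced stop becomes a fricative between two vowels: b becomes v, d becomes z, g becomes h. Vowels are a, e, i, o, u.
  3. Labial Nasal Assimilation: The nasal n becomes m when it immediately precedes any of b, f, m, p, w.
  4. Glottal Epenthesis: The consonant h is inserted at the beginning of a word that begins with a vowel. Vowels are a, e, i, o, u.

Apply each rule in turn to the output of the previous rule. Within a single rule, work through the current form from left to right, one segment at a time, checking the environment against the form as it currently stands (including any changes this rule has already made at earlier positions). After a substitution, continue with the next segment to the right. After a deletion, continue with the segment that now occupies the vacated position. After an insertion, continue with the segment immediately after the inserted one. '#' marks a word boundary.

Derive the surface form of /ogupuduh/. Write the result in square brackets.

[hohupuzu]

1 Final h-Deletion: [ogupuduh] → [ogupudu]
2 Stop Lenition: [ogupudu] → [ohupuzu]
3 Labial Nasal Assimilation: no change — [ohupuzu]
4 Glottal Epenthesis: [ohupuzu] → [hohupuzu]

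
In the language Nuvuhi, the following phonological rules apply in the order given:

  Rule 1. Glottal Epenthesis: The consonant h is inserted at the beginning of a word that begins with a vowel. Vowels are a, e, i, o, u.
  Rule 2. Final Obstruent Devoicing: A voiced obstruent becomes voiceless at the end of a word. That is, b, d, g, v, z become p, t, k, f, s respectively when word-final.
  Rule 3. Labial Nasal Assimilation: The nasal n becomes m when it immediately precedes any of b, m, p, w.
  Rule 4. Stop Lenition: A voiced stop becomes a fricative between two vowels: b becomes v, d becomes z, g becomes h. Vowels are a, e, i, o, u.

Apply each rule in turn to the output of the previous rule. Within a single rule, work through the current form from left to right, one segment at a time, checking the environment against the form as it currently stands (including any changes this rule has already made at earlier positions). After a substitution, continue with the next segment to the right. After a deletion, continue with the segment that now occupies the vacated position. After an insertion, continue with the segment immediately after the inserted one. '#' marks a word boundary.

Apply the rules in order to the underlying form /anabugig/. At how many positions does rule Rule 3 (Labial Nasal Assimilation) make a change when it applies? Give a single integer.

Rule 1 Glottal Epenthesis: [anabugig] → [hanabugig]
Rule 2 Final Obstruent Devoicing: [hanabugig] → [hanabugik]
Rule 3 Labial Nasal Assimilation: no change — [hanabugik]
Rule 4 Stop Lenition: [hanabugik] → [hanavuhik]
Rule Rule 3 changed 0 position(s).

0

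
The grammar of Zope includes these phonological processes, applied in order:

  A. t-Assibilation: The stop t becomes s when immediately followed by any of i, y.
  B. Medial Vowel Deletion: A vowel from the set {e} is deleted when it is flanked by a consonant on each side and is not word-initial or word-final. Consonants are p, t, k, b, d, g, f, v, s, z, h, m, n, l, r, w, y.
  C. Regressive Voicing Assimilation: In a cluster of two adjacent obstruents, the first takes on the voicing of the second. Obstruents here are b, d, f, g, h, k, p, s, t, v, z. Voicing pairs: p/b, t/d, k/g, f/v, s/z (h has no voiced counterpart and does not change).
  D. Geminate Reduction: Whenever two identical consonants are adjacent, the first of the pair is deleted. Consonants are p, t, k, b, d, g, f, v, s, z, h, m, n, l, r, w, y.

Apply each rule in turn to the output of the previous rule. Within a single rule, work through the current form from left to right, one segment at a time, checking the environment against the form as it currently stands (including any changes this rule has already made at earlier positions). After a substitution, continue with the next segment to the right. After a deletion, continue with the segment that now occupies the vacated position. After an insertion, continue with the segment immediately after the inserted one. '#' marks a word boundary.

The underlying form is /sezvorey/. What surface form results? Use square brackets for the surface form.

A t-Assibilation: no change — [sezvorey]
B Medial Vowel Deletion: [sezvorey] → [szvory]
C Regressive Voicing Assimilation: [szvory] → [zzvory]
D Geminate Reduction: [zzvory] → [zvory]

[zvory]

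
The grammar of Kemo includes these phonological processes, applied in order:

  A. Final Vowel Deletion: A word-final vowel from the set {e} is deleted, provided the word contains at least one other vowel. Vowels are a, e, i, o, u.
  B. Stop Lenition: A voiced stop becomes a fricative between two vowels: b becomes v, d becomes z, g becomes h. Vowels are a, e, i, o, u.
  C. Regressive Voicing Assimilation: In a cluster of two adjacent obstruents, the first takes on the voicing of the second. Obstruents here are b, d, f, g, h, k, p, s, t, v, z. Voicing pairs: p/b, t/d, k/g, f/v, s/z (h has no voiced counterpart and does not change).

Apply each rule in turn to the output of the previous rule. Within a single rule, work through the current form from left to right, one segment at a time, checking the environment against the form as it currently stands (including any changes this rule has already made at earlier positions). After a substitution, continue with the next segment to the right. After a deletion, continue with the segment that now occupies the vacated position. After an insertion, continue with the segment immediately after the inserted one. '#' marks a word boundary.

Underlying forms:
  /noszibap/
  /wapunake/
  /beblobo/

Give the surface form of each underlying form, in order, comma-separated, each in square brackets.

/noszibap/:
  A Final Vowel Deletion: no change — [noszibap]
  B Stop Lenition: [noszibap] → [noszivap]
  C Regressive Voicing Assimilation: [noszivap] → [nozzivap]
/wapunake/:
  A Final Vowel Deletion: [wapunake] → [wapunak]
  B Stop Lenition: no change — [wapunak]
  C Regressive Voicing Assimilation: no change — [wapunak]
/beblobo/:
  A Final Vowel Deletion: no change — [beblobo]
  B Stop Lenition: [beblobo] → [beblovo]
  C Regressive Voicing Assimilation: no change — [beblovo]

[nozzivap], [wapunak], [beblovo]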